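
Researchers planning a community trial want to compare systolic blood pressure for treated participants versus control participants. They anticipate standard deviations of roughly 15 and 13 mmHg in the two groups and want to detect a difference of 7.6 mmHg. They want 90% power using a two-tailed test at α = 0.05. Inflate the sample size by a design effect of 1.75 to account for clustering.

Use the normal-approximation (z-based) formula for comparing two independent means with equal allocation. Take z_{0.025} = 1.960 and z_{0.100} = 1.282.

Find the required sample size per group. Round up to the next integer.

n = (z_{α/2} + z_β)² · (σ₁² + σ₂²) / δ²
  = (1.960 + 1.282)² · (15² + 13² = 394) / 7.6²
  = 10.5106 · 394 / 57.76
  = 71.70
Design effect: 1.75 × 71.70 = 125.47.
Round up → n = 126 per group.

n = 126 per group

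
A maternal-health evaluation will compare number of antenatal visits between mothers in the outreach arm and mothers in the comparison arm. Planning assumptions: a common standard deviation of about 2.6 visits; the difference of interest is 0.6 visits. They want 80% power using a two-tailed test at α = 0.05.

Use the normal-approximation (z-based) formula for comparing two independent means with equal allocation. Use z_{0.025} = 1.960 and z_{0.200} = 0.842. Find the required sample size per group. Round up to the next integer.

n = 295 per group

n = (z_{α/2} + z_β)² · (σ₁² + σ₂²) / δ²
  = (1.960 + 0.842)² · (2·2.6² = 13.52) / 0.6²
  = 7.8512 · 13.52 / 0.36
  = 294.86
Round up → n = 295 per group.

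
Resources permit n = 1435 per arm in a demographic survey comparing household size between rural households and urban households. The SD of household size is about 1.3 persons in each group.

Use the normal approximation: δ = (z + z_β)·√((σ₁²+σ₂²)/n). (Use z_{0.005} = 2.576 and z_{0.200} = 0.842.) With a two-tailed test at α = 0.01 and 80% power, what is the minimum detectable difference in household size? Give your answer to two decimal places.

Minimum detectable difference ≈ 0.17 persons

δ = (z_{α/2} + z_β) · √((σ₁²+σ₂²)/n)
  = (2.576 + 0.842) · √(3.38/1435)
  = 3.418 · √0.00236
  = 3.418 · 0.0485
  = 0.1659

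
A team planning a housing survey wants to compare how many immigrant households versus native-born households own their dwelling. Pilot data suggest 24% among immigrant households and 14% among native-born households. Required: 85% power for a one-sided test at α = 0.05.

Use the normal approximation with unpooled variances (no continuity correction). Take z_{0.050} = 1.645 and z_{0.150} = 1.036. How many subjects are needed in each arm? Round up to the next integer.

n = 218 per group

n = (z_α + z_β)² · [p₁(1−p₁) + p₂(1−p₂)] / (p₁ − p₂)²
  = (1.645 + 1.036)² · (0.24·0.76 + 0.14·0.86) / (0.10)²
  = (2.681)² · (0.1824 + 0.1204) / 0.0100
  = 7.1878 · 0.3028 / 0.0100
  = 217.65
Round up → n = 218 per group.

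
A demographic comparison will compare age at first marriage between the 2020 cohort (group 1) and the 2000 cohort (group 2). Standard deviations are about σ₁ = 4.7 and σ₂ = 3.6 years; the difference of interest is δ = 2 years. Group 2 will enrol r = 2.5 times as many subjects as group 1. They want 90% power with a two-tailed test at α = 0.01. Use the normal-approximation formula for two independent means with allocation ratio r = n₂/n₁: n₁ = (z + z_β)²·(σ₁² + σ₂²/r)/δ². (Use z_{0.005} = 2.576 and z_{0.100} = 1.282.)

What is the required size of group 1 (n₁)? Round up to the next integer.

n₁ = 102

n₁ = (z_{α/2} + z_β)² · (σ₁² + σ₂²/r) / δ²
   = (2.576 + 1.282)² · (4.7² + 3.6²/2.5) / 2²
   = 14.8842 · (22.09 + 5.184) / 4
   = 14.8842 · 27.274 / 4
   = 101.49
Round up → n₁ = 102; n₂ = r·n₁ = 2.5 × 102 = 255.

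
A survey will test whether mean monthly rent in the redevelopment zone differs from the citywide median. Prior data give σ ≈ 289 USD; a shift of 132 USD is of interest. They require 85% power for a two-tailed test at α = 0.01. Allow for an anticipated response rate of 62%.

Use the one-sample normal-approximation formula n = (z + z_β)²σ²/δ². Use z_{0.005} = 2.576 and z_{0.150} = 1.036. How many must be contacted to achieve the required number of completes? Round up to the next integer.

n = 101

n = (z_{α/2} + z_β)² · σ² / δ²
  = (2.576 + 1.036)² · 289² / 132²
  = 13.0465 · 83521 / 17424
  = 62.54
Adjust for 62% response: 62.54 / 0.62 = 100.87.
Round up → n = 101.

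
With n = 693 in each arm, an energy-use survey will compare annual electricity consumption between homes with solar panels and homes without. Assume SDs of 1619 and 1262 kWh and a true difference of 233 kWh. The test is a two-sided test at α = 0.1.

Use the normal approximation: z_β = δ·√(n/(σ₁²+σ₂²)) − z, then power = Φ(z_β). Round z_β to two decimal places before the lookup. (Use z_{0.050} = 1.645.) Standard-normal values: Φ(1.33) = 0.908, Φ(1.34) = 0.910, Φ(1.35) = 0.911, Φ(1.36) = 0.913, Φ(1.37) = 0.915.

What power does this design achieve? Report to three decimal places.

z_β = δ·√(n/(σ₁²+σ₂²)) − z_{α/2}
    = 233 · √(693/4213805) − 1.645
    = 233 · 0.01282 − 1.645
    = 2.9880 − 1.645 = 1.3430 → 1.34
Power = Φ(1.34) = 0.910.

Power ≈ 0.910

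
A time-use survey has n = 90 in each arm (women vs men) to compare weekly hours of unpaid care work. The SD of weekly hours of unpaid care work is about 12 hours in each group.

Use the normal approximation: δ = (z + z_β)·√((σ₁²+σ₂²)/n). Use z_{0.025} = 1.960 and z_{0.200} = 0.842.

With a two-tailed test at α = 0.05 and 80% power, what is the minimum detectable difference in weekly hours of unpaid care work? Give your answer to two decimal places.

Minimum detectable difference ≈ 5.01 hours

δ = (z_{α/2} + z_β) · √((σ₁²+σ₂²)/n)
  = (1.960 + 0.842) · √(288/90)
  = 2.802 · √3.2
  = 2.802 · 1.7889
  = 5.0124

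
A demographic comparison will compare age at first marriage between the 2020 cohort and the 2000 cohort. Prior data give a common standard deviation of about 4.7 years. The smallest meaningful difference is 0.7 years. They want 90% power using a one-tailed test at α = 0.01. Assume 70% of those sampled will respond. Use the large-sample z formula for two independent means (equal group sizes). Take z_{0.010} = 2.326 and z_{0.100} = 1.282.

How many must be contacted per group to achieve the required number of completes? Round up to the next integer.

n = (z_α + z_β)² · (σ₁² + σ₂²) / δ²
  = (2.326 + 1.282)² · (2·4.7² = 44.18) / 0.7²
  = 13.0177 · 44.18 / 0.49
  = 1173.72
Adjust for 70% response: 1173.72 / 0.70 = 1676.74.
Round up → n = 1677 per group.

n = 1677 per group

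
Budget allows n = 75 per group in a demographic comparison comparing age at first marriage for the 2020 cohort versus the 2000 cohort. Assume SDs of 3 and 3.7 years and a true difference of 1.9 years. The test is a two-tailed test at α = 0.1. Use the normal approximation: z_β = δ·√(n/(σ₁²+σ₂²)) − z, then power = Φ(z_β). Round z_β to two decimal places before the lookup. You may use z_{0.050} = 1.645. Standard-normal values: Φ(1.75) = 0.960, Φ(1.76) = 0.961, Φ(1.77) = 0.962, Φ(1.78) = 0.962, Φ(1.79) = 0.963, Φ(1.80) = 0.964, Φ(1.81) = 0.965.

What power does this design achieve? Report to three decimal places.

Power ≈ 0.965

z_β = δ·√(n/(σ₁²+σ₂²)) − z_{α/2}
    = 1.9 · √(75/22.69) − 1.645
    = 1.9 · 1.81808 − 1.645
    = 3.4544 − 1.645 = 1.8094 → 1.81
Power = Φ(1.81) = 0.965.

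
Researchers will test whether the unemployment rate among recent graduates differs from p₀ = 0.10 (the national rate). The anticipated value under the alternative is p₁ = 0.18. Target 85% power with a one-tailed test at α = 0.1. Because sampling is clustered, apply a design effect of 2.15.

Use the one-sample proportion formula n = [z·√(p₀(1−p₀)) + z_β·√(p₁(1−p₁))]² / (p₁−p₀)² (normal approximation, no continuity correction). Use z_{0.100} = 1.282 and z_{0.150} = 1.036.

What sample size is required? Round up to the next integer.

n = [z_α·√(p₀q₀) + z_β·√(p₁q₁)]² / (p₁ − p₀)²
  = [1.282·√(0.10·0.90) + 1.036·√(0.18·0.82)]² / (0.08)²
  = [1.282·0.3000 + 1.036·0.3842]² / 0.0064
  = [0.7826]² / 0.0064
  = 95.70
Design effect: 2.15 × 95.70 = 205.76.
Round up → n = 206.

n = 206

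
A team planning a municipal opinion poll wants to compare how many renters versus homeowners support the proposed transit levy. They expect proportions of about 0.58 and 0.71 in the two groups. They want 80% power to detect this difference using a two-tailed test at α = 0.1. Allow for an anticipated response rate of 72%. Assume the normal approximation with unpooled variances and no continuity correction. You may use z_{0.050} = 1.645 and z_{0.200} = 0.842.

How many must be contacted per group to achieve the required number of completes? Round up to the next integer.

n = 229 per group

n = (z_{α/2} + z_β)² · [p₁(1−p₁) + p₂(1−p₂)] / (p₁ − p₂)²
  = (1.645 + 0.842)² · (0.58·0.42 + 0.71·0.29) / (-0.13)²
  = (2.487)² · (0.2436 + 0.2059) / 0.0169
  = 6.1852 · 0.4495 / 0.0169
  = 164.51
Adjust for 72% response: 164.51 / 0.72 = 228.49.
Round up → n = 229 per group.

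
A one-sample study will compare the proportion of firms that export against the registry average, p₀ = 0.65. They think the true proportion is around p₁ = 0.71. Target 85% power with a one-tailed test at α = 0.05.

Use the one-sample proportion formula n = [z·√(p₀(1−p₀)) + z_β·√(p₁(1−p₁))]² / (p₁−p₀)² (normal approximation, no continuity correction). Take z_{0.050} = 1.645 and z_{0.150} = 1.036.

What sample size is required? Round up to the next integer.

n = [z_α·√(p₀q₀) + z_β·√(p₁q₁)]² / (p₁ − p₀)²
  = [1.645·√(0.65·0.35) + 1.036·√(0.71·0.29)]² / (0.06)²
  = [1.645·0.4770 + 1.036·0.4538]² / 0.0036
  = [1.2547]² / 0.0036
  = 437.31
Round up → n = 438.

n = 438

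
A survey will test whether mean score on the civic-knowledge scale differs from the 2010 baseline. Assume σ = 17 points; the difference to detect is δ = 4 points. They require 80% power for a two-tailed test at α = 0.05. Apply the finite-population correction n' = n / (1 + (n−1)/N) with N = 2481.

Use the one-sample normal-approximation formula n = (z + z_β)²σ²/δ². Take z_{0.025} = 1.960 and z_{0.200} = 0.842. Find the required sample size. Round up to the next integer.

n = (z_{α/2} + z_β)² · σ² / δ²
  = (1.960 + 0.842)² · 17² / 4²
  = 7.8512 · 289 / 16
  = 141.81
Finite-population correction (N = 2481): 141.81 / (1 + (141.81 − 1)/2481) = 134.20.
Round up → n = 135.

n = 135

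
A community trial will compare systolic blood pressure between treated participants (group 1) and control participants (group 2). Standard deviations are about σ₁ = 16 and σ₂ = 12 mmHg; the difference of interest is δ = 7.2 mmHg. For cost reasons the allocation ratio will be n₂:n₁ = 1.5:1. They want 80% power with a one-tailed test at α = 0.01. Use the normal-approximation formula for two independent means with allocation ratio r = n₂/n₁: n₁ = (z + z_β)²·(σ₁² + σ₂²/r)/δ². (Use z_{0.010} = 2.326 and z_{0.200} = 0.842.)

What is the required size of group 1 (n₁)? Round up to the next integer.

n₁ = (z_α + z_β)² · (σ₁² + σ₂²/r) / δ²
   = (2.326 + 0.842)² · (16² + 12²/1.5) / 7.2²
   = 10.0362 · (256 + 96) / 51.84
   = 10.0362 · 352 / 51.84
   = 68.15
Round up → n₁ = 69; n₂ = r·n₁ = 1.5 × 69 = 104.

n₁ = 69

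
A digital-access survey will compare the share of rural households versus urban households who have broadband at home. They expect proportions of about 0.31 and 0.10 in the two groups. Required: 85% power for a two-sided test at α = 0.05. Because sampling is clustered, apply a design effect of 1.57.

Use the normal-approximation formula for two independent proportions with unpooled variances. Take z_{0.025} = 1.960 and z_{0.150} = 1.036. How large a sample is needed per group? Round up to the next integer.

n = 98 per group

n = (z_{α/2} + z_β)² · [p₁(1−p₁) + p₂(1−p₂)] / (p₁ − p₂)²
  = (1.960 + 1.036)² · (0.31·0.69 + 0.10·0.90) / (0.21)²
  = (2.996)² · (0.2139 + 0.0900) / 0.0441
  = 8.9760 · 0.3039 / 0.0441
  = 61.86
Design effect: 1.57 × 61.86 = 97.11.
Round up → n = 98 per group.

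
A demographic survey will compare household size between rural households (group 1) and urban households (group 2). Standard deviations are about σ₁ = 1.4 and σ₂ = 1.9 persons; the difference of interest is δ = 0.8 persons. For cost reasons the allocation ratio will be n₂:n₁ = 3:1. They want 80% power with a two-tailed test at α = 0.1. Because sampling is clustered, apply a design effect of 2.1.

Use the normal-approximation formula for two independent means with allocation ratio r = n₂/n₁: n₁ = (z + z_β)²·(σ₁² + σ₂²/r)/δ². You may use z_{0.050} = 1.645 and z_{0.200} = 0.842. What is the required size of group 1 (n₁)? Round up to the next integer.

n₁ = 65

n₁ = (z_{α/2} + z_β)² · (σ₁² + σ₂²/r) / δ²
   = (1.645 + 0.842)² · (1.4² + 1.9²/3) / 0.8²
   = 6.1852 · (1.96 + 1.2033) / 0.64
   = 6.1852 · 3.1633 / 0.64
   = 30.57
Design effect: 2.1 × 30.57 = 64.20.
Round up → n₁ = 65; n₂ = r·n₁ = 3 × 65 = 195.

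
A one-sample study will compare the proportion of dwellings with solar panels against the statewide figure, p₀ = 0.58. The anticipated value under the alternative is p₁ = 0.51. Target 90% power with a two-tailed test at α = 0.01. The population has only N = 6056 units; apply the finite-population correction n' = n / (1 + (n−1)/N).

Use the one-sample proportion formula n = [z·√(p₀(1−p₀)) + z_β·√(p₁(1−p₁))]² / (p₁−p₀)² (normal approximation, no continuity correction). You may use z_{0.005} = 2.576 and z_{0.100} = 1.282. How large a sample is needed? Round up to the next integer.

n = 665

n = [z_{α/2}·√(p₀q₀) + z_β·√(p₁q₁)]² / (p₁ − p₀)²
  = [2.576·√(0.58·0.42) + 1.282·√(0.51·0.49)]² / (-0.07)²
  = [2.576·0.4936 + 1.282·0.4999]² / 0.0049
  = [1.9123]² / 0.0049
  = 746.29
Finite-population correction (N = 6056): 746.29 / (1 + (746.29 − 1)/6056) = 664.51.
Round up → n = 665.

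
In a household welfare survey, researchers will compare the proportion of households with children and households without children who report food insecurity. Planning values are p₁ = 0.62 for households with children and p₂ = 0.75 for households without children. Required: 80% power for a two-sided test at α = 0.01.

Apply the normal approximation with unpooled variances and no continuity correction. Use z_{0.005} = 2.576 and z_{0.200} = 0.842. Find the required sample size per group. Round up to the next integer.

n = (z_{α/2} + z_β)² · [p₁(1−p₁) + p₂(1−p₂)] / (p₁ − p₂)²
  = (2.576 + 0.842)² · (0.62·0.38 + 0.75·0.25) / (-0.13)²
  = (3.418)² · (0.2356 + 0.1875) / 0.0169
  = 11.6827 · 0.4231 / 0.0169
  = 292.48
Round up → n = 293 per group.

n = 293 per group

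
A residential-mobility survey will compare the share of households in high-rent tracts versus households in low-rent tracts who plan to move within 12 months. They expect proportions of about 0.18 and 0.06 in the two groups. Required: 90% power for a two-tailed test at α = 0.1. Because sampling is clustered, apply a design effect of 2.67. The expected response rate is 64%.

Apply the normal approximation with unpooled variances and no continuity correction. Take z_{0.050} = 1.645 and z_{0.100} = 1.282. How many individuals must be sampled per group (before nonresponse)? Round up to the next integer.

n = (z_{α/2} + z_β)² · [p₁(1−p₁) + p₂(1−p₂)] / (p₁ − p₂)²
  = (1.645 + 1.282)² · (0.18·0.82 + 0.06·0.94) / (0.12)²
  = (2.927)² · (0.1476 + 0.0564) / 0.0144
  = 8.5673 · 0.2040 / 0.0144
  = 121.37
Design effect: 2.67 × 121.37 = 324.06.
Adjust for 64% response: 324.06 / 0.64 = 506.34.
Round up → n = 507 per group.

n = 507 per group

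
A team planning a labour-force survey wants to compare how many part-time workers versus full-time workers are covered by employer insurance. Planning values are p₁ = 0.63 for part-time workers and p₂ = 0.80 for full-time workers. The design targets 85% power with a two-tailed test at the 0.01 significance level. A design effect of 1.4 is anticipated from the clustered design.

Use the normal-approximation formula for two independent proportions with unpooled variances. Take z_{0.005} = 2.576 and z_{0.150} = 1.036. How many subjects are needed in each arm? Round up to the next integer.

n = 249 per group

n = (z_{α/2} + z_β)² · [p₁(1−p₁) + p₂(1−p₂)] / (p₁ − p₂)²
  = (2.576 + 1.036)² · (0.63·0.37 + 0.80·0.20) / (-0.17)²
  = (3.612)² · (0.2331 + 0.1600) / 0.0289
  = 13.0465 · 0.3931 / 0.0289
  = 177.46
Design effect: 1.4 × 177.46 = 248.44.
Round up → n = 249 per group.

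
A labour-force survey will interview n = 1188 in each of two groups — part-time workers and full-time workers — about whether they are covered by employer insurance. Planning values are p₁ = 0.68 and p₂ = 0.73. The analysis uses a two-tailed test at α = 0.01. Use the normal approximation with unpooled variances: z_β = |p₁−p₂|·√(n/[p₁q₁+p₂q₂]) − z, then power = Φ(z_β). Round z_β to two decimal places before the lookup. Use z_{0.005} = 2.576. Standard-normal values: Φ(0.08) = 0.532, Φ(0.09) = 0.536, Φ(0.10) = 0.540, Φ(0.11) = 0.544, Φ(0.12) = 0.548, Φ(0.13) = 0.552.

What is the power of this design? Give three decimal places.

Power ≈ 0.540

z_β = |p₁−p₂|·√(n/[p₁q₁+p₂q₂]) − z_{α/2}
    = 0.05 · √(1188/0.4147) − 2.576
    = 0.05 · 53.5231 − 2.576
    = 2.6762 − 2.576 = 0.1002 → 0.10
Power = Φ(0.10) = 0.540.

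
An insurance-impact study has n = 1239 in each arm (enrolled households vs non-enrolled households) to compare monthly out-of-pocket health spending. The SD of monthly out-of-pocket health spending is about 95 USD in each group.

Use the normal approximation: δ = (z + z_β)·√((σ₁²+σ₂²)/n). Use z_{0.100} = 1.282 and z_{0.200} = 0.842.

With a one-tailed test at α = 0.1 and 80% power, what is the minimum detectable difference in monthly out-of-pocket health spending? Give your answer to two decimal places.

Minimum detectable difference ≈ 8.11 USD

δ = (z_α + z_β) · √((σ₁²+σ₂²)/n)
  = (1.282 + 0.842) · √(18050/1239)
  = 2.124 · √14.5682
  = 2.124 · 3.8168
  = 8.1069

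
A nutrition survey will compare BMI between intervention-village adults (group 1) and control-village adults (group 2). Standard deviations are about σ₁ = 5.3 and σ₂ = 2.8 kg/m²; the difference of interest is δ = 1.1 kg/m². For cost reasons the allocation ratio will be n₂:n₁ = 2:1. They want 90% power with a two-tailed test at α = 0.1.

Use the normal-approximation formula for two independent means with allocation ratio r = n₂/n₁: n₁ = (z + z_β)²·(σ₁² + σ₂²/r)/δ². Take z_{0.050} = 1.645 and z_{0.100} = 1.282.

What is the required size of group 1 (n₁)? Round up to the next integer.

n₁ = (z_{α/2} + z_β)² · (σ₁² + σ₂²/r) / δ²
   = (1.645 + 1.282)² · (5.3² + 2.8²/2) / 1.1²
   = 8.5673 · (28.09 + 3.92) / 1.21
   = 8.5673 · 32.01 / 1.21
   = 226.64
Round up → n₁ = 227; n₂ = r·n₁ = 2 × 227 = 454.

n₁ = 227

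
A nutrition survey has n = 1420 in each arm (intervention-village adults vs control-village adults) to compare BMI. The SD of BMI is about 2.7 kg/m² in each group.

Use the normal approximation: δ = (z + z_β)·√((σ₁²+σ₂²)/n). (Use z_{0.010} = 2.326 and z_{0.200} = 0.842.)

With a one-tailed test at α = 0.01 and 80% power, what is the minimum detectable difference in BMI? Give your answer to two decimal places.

δ = (z_α + z_β) · √((σ₁²+σ₂²)/n)
  = (2.326 + 0.842) · √(14.58/1420)
  = 3.168 · √0.01027
  = 3.168 · 0.1013
  = 0.3210

Minimum detectable difference ≈ 0.32 kg/m²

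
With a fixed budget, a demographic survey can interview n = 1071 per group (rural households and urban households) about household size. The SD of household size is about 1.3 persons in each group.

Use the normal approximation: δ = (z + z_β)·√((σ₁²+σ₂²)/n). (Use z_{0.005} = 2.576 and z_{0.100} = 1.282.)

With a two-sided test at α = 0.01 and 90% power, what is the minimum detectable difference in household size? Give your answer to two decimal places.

Minimum detectable difference ≈ 0.22 persons

δ = (z_{α/2} + z_β) · √((σ₁²+σ₂²)/n)
  = (2.576 + 1.282) · √(3.38/1071)
  = 3.858 · √0.00316
  = 3.858 · 0.0562
  = 0.2167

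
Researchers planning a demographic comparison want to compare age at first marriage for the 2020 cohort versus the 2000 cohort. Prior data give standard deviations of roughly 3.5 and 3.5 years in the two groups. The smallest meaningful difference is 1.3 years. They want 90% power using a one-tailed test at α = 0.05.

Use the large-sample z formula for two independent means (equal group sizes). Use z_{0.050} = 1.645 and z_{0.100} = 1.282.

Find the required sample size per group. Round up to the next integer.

n = (z_α + z_β)² · (σ₁² + σ₂²) / δ²
  = (1.645 + 1.282)² · (3.5² + 3.5² = 24.5) / 1.3²
  = 8.5673 · 24.5 / 1.69
  = 124.20
Round up → n = 125 per group.

n = 125 per group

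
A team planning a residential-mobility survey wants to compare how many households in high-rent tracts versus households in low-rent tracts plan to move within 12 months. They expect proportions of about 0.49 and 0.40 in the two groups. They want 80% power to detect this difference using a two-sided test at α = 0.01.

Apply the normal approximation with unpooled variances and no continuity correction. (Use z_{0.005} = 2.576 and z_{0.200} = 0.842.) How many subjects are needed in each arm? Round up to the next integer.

n = (z_{α/2} + z_β)² · [p₁(1−p₁) + p₂(1−p₂)] / (p₁ − p₂)²
  = (2.576 + 0.842)² · (0.49·0.51 + 0.40·0.60) / (0.09)²
  = (3.418)² · (0.2499 + 0.2400) / 0.0081
  = 11.6827 · 0.4899 / 0.0081
  = 706.59
Round up → n = 707 per group.

n = 707 per group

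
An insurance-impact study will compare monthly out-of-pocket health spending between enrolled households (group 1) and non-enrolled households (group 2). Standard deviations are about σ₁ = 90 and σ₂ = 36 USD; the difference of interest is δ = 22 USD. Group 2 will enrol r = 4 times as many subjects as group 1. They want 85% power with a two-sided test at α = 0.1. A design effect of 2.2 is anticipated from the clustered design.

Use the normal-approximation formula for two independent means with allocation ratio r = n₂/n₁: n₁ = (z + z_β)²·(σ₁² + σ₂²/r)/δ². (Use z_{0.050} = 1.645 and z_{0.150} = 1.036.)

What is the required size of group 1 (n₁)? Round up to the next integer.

n₁ = 276

n₁ = (z_{α/2} + z_β)² · (σ₁² + σ₂²/r) / δ²
   = (1.645 + 1.036)² · (90² + 36²/4) / 22²
   = 7.1878 · (8100 + 324) / 484
   = 7.1878 · 8424 / 484
   = 125.10
Design effect: 2.2 × 125.10 = 275.23.
Round up → n₁ = 276; n₂ = r·n₁ = 4 × 276 = 1104.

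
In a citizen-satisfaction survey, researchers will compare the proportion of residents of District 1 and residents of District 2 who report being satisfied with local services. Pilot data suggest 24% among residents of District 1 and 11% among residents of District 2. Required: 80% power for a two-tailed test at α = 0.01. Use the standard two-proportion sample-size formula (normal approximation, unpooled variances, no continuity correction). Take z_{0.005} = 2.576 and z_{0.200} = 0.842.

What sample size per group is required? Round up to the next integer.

n = (z_{α/2} + z_β)² · [p₁(1−p₁) + p₂(1−p₂)] / (p₁ − p₂)²
  = (2.576 + 0.842)² · (0.24·0.76 + 0.11·0.89) / (0.13)²
  = (3.418)² · (0.1824 + 0.0979) / 0.0169
  = 11.6827 · 0.2803 / 0.0169
  = 193.77
Round up → n = 194 per group.

n = 194 per group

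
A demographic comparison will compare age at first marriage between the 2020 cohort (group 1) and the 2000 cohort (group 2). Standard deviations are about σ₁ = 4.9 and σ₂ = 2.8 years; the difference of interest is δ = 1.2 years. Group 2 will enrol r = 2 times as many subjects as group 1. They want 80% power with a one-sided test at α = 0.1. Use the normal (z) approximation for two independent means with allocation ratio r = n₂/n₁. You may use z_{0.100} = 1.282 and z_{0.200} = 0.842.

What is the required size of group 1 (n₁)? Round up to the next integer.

n₁ = 88

n₁ = (z_α + z_β)² · (σ₁² + σ₂²/r) / δ²
   = (1.282 + 0.842)² · (4.9² + 2.8²/2) / 1.2²
   = 4.5114 · (24.01 + 3.92) / 1.44
   = 4.5114 · 27.93 / 1.44
   = 87.50
Round up → n₁ = 88; n₂ = r·n₁ = 2 × 88 = 176.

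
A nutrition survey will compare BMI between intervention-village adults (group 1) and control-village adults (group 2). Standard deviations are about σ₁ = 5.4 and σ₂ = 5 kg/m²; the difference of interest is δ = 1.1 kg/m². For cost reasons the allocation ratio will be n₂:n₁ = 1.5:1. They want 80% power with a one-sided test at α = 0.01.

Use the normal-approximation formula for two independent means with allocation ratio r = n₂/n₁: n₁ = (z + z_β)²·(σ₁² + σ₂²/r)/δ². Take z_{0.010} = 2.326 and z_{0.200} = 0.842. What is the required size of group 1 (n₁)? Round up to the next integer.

n₁ = 381

n₁ = (z_α + z_β)² · (σ₁² + σ₂²/r) / δ²
   = (2.326 + 0.842)² · (5.4² + 5²/1.5) / 1.1²
   = 10.0362 · (29.16 + 16.6667) / 1.21
   = 10.0362 · 45.8267 / 1.21
   = 380.10
Round up → n₁ = 381; n₂ = r·n₁ = 1.5 × 381 = 572.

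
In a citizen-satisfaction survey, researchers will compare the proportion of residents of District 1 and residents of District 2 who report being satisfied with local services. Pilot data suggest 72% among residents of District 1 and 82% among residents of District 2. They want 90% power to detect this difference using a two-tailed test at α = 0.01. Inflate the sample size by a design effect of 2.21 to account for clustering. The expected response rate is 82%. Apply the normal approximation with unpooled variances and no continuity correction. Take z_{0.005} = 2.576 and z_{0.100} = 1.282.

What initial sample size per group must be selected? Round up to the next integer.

n = (z_{α/2} + z_β)² · [p₁(1−p₁) + p₂(1−p₂)] / (p₁ − p₂)²
  = (2.576 + 1.282)² · (0.72·0.28 + 0.82·0.18) / (-0.10)²
  = (3.858)² · (0.2016 + 0.1476) / 0.0100
  = 14.8842 · 0.3492 / 0.0100
  = 519.76
Design effect: 2.21 × 519.76 = 1148.66.
Adjust for 82% response: 1148.66 / 0.82 = 1400.80.
Round up → n = 1401 per group.

n = 1401 per group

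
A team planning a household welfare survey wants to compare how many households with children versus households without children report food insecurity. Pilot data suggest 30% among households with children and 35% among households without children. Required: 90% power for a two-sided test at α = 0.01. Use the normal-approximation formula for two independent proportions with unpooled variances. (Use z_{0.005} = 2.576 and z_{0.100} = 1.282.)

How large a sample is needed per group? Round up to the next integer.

n = 2605 per group

n = (z_{α/2} + z_β)² · [p₁(1−p₁) + p₂(1−p₂)] / (p₁ − p₂)²
  = (2.576 + 1.282)² · (0.30·0.70 + 0.35·0.65) / (-0.05)²
  = (3.858)² · (0.2100 + 0.2275) / 0.0025
  = 14.8842 · 0.4375 / 0.0025
  = 2604.73
Round up → n = 2605 per group.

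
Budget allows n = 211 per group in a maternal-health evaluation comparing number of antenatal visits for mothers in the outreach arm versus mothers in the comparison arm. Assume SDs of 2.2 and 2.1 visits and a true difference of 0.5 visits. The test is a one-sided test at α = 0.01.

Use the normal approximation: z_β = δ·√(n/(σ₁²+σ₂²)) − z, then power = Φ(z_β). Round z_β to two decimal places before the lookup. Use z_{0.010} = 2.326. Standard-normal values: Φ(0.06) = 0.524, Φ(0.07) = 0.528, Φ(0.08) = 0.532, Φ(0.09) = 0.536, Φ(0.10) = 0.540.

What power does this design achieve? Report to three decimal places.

Power ≈ 0.524

z_β = δ·√(n/(σ₁²+σ₂²)) − z_α
    = 0.5 · √(211/9.25) − 2.326
    = 0.5 · 4.77607 − 2.326
    = 2.3880 − 2.326 = 0.0620 → 0.06
Power = Φ(0.06) = 0.524.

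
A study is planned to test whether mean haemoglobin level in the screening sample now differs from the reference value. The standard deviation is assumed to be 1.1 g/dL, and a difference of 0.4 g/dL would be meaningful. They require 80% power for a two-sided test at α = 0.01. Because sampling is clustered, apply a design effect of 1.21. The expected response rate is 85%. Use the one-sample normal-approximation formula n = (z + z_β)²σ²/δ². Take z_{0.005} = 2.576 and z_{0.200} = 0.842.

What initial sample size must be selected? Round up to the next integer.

n = (z_{α/2} + z_β)² · σ² / δ²
  = (2.576 + 0.842)² · 1.1² / 0.4²
  = 11.6827 · 1.21 / 0.16
  = 88.35
Design effect: 1.21 × 88.35 = 106.90.
Adjust for 85% response: 106.90 / 0.85 = 125.77.
Round up → n = 126.

n = 126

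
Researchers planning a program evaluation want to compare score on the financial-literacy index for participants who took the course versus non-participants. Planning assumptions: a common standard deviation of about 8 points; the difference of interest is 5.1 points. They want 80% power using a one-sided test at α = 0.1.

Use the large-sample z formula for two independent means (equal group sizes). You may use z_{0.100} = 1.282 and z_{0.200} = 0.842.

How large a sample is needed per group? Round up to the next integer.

n = 23 per group

n = (z_α + z_β)² · (σ₁² + σ₂²) / δ²
  = (1.282 + 0.842)² · (2·8² = 128) / 5.1²
  = 4.5114 · 128 / 26.01
  = 22.20
Round up → n = 23 per group.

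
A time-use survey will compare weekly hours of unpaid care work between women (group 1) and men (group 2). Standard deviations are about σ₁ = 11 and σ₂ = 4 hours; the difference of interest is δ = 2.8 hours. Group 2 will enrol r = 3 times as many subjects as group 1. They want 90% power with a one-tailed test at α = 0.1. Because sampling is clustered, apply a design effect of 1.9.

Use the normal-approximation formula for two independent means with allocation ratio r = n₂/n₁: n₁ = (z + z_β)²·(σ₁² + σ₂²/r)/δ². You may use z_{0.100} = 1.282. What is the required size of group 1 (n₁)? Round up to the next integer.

n₁ = 202

n₁ = (z_α + z_β)² · (σ₁² + σ₂²/r) / δ²
   = (1.282 + 1.282)² · (11² + 4²/3) / 2.8²
   = 6.5741 · (121 + 5.3333) / 7.84
   = 6.5741 · 126.3333 / 7.84
   = 105.93
Design effect: 1.9 × 105.93 = 201.28.
Round up → n₁ = 202; n₂ = r·n₁ = 3 × 202 = 606.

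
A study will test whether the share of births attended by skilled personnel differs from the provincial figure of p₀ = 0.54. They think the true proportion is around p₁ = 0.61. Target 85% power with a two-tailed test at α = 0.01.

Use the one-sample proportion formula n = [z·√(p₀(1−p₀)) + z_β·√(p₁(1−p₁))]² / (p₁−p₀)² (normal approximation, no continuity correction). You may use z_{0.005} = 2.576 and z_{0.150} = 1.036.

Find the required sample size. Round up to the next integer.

n = 654

n = [z_{α/2}·√(p₀q₀) + z_β·√(p₁q₁)]² / (p₁ − p₀)²
  = [2.576·√(0.54·0.46) + 1.036·√(0.61·0.39)]² / (0.07)²
  = [2.576·0.4984 + 1.036·0.4877]² / 0.0049
  = [1.7892]² / 0.0049
  = 653.30
Round up → n = 654.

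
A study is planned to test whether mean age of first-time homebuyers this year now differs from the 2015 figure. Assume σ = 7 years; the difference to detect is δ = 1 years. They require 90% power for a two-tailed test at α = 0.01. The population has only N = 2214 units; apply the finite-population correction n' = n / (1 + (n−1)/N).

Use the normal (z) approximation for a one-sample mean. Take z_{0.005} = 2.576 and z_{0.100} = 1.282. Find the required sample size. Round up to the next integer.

n = 549

n = (z_{α/2} + z_β)² · σ² / δ²
  = (2.576 + 1.282)² · 7² / 1²
  = 14.8842 · 49 / 1
  = 729.32
Finite-population correction (N = 2214): 729.32 / (1 + (729.32 − 1)/2214) = 548.79.
Round up → n = 549.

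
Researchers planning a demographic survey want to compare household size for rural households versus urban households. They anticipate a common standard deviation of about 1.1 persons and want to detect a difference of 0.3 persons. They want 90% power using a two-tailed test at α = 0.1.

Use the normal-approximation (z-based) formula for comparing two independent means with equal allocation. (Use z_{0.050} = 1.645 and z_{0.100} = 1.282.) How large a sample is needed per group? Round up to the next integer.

n = 231 per group

n = (z_{α/2} + z_β)² · (σ₁² + σ₂²) / δ²
  = (1.645 + 1.282)² · (2·1.1² = 2.42) / 0.3²
  = 8.5673 · 2.42 / 0.09
  = 230.37
Round up → n = 231 per group.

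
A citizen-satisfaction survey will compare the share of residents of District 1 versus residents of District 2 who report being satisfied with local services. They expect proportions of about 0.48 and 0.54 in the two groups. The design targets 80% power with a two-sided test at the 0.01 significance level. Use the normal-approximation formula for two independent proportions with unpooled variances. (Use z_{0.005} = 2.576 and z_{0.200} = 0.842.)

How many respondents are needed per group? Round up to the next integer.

n = 1617 per group

n = (z_{α/2} + z_β)² · [p₁(1−p₁) + p₂(1−p₂)] / (p₁ − p₂)²
  = (2.576 + 0.842)² · (0.48·0.52 + 0.54·0.46) / (-0.06)²
  = (3.418)² · (0.2496 + 0.2484) / 0.0036
  = 11.6827 · 0.4980 / 0.0036
  = 1616.11
Round up → n = 1617 per group.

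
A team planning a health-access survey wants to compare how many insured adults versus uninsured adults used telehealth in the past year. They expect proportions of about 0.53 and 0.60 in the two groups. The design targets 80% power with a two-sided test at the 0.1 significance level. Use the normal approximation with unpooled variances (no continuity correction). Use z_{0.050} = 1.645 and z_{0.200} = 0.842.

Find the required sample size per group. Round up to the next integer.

n = 618 per group

n = (z_{α/2} + z_β)² · [p₁(1−p₁) + p₂(1−p₂)] / (p₁ − p₂)²
  = (1.645 + 0.842)² · (0.53·0.47 + 0.60·0.40) / (-0.07)²
  = (2.487)² · (0.2491 + 0.2400) / 0.0049
  = 6.1852 · 0.4891 / 0.0049
  = 617.38
Round up → n = 618 per group.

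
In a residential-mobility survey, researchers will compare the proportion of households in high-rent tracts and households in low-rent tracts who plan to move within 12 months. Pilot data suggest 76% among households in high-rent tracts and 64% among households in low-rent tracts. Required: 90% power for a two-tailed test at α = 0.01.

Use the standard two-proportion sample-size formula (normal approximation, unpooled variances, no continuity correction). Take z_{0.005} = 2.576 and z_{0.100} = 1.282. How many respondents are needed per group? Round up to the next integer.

n = 427 per group

n = (z_{α/2} + z_β)² · [p₁(1−p₁) + p₂(1−p₂)] / (p₁ − p₂)²
  = (2.576 + 1.282)² · (0.76·0.24 + 0.64·0.36) / (0.12)²
  = (3.858)² · (0.1824 + 0.2304) / 0.0144
  = 14.8842 · 0.4128 / 0.0144
  = 426.68
Round up → n = 427 per group.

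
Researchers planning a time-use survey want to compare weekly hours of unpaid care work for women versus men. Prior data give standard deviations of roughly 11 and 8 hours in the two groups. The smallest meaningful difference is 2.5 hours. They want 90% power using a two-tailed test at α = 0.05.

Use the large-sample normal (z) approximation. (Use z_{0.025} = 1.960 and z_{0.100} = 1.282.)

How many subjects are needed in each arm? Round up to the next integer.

n = 312 per group

n = (z_{α/2} + z_β)² · (σ₁² + σ₂²) / δ²
  = (1.960 + 1.282)² · (11² + 8² = 185) / 2.5²
  = 10.5106 · 185 / 6.25
  = 311.11
Round up → n = 312 per group.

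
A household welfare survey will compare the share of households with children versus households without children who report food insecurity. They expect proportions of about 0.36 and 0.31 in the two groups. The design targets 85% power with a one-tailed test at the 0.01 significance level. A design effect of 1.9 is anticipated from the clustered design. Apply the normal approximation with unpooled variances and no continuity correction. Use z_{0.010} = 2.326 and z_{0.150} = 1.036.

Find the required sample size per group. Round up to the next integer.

n = (z_α + z_β)² · [p₁(1−p₁) + p₂(1−p₂)] / (p₁ − p₂)²
  = (2.326 + 1.036)² · (0.36·0.64 + 0.31·0.69) / (0.05)²
  = (3.362)² · (0.2304 + 0.2139) / 0.0025
  = 11.3030 · 0.4443 / 0.0025
  = 2008.78
Design effect: 1.9 × 2008.78 = 3816.68.
Round up → n = 3817 per group.

n = 3817 per group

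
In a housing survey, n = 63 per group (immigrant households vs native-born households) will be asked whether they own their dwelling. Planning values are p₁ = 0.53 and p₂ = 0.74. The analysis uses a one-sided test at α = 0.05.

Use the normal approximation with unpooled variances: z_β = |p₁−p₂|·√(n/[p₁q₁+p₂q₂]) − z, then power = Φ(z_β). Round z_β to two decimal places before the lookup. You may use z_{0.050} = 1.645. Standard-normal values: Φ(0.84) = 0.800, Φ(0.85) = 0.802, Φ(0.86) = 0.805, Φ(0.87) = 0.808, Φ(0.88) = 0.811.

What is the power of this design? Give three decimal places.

Power ≈ 0.805

z_β = |p₁−p₂|·√(n/[p₁q₁+p₂q₂]) − z_α
    = 0.21 · √(63/0.4415) − 1.645
    = 0.21 · 11.9455 − 1.645
    = 2.5086 − 1.645 = 0.8636 → 0.86
Power = Φ(0.86) = 0.805.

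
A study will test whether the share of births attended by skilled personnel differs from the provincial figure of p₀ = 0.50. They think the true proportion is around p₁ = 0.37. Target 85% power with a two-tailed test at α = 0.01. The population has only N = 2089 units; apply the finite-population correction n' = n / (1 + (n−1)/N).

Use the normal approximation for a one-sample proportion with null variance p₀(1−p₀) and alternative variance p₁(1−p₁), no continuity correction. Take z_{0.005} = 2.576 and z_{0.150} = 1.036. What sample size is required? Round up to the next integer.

n = 174

n = [z_{α/2}·√(p₀q₀) + z_β·√(p₁q₁)]² / (p₁ − p₀)²
  = [2.576·√(0.50·0.50) + 1.036·√(0.37·0.63)]² / (-0.13)²
  = [2.576·0.5000 + 1.036·0.4828]² / 0.0169
  = [1.7882]² / 0.0169
  = 189.21
Finite-population correction (N = 2089): 189.21 / (1 + (189.21 − 1)/2089) = 173.57.
Round up → n = 174.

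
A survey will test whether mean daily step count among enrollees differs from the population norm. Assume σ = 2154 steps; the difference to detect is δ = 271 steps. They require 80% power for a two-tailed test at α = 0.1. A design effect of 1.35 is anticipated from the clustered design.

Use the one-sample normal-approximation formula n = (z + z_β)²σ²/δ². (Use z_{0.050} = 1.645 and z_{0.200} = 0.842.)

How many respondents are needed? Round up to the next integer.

n = 528

n = (z_{α/2} + z_β)² · σ² / δ²
  = (1.645 + 0.842)² · 2154² / 271²
  = 6.1852 · 4639716 / 73441
  = 390.75
Design effect: 1.35 × 390.75 = 527.52.
Round up → n = 528.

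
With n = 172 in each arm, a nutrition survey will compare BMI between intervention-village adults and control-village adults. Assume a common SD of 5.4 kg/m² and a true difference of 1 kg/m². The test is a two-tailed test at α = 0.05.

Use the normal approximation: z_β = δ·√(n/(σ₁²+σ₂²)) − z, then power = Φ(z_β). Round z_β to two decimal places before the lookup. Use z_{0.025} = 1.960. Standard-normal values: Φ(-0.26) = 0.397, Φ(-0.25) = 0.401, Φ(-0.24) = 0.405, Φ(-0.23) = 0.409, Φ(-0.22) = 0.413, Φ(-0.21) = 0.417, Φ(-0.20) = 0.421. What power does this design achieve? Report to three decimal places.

Power ≈ 0.405

z_β = δ·√(n/(σ₁²+σ₂²)) − z_{α/2}
    = 1 · √(172/58.32) − 1.960
    = 1 · 1.71734 − 1.960
    = 1.7173 − 1.960 = -0.2427 → -0.24
Power = Φ(-0.24) = 0.405.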